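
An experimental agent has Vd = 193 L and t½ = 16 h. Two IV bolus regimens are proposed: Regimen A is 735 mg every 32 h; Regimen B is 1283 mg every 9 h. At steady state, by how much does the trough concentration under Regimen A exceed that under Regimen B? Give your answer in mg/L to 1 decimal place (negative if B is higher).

Regimen A: f = (1/2)^(32/16) ≈ 0.2500; Cmin,ss = (735/193)·f/(1−f) ≈ 1.269 mg/L.
Regimen B: f = (1/2)^(9/16) ≈ 0.6771; Cmin,ss = (1283/193)·f/(1−f) ≈ 13.940 mg/L.
Difference ≈ 1.269 − 13.940 ≈ -12.671 mg/L.

-12.7 mg/L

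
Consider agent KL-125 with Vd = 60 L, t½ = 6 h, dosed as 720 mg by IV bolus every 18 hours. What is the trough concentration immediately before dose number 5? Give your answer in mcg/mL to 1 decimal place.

1.7 mcg/mL

f = (1/2)^(τ/t½) = (1/2)^(18/6) ≈ 0.1250.
C₀ = D/Vd = 720/60 ≈ 12.000 mcg/mL.
Before the 5th dose, 4 doses have been given. Superposition: Cmin = C₀·(f + f² + … + f^4).
≈ 12.000 × (0.1250 + 0.0156 + 0.0020 + 0.0002) ≈ 12.000 × 0.1428 ≈ 1.714 mcg/mL.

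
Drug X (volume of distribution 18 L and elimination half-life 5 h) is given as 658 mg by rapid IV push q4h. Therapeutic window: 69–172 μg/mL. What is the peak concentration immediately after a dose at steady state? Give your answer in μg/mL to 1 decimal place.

85.9 μg/mL

τ/t½ = 4/5 ≈ 0.8, so fraction remaining f = (1/2)^(4/5) ≈ 0.5743.
Accumulation ratio R = 1/(1 − f) ≈ 1/0.4257 ≈ 2.3491.
Each bolus raises the concentration by D/Vd = 658/18 ≈ 36.556 μg/mL.
Cmax,ss = C₀/(1 − f) ≈ 36.556/0.4257 ≈ 85.873 μg/mL.
Peak 85.9 μg/mL vs MTC 172 μg/mL: below toxic threshold.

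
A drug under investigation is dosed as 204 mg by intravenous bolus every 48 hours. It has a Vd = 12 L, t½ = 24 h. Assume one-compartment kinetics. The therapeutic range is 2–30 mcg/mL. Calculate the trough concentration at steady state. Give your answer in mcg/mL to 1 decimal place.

The dosing interval is 2 half-lives, so f = 2^(−2) = 0.25.
At steady state, R = 1/(1 − 0.25) = 4/3.
Single-dose peak C₀ = D/Vd = 204/12 = 17 mcg/mL.
Steady-state peak Cmax,ss = C₀·R = 17 × 4/3 ≈ 22.667 mcg/mL.
Steady-state trough Cmin,ss = Cmax,ss·f ≈ 22.667 × 0.25 ≈ 5.667 mcg/mL.
Trough 5.7 mcg/mL vs MEC 2 mcg/mL: adequate.

5.7 mcg/mL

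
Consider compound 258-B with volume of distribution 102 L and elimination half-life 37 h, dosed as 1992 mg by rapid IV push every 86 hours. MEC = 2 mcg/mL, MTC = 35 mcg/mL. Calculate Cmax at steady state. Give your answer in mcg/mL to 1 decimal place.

24.4 mcg/mL

k = ln2/t½ = ln2/37 ≈ 0.018734 h⁻¹; fraction remaining f = e^(−kτ) = e^(−0.018734×86) ≈ 0.1997.
Accumulation ratio R = 1/(1 − f) ≈ 1/0.8003 ≈ 1.2495.
Single-dose peak C₀ = D/Vd = 1992/102 ≈ 19.529 mcg/mL.
Steady-state peak Cmax,ss = C₀·R ≈ 19.529 × 1.2495 ≈ 24.401 mcg/mL.
Peak 24.4 mcg/mL vs MTC 35 mcg/mL: below toxic threshold.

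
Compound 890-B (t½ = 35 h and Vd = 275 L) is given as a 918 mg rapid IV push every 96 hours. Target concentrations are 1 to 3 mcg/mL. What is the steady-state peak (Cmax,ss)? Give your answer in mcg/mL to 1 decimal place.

τ/t½ = 96/35 ≈ 2.7429, so fraction remaining f = (1/2)^(96/35) ≈ 0.1494.
Accumulation ratio R = 1/(1 − f) ≈ 1/0.8506 ≈ 1.1756.
Each bolus raises the concentration by D/Vd = 918/275 ≈ 3.338 mcg/mL.
Steady-state peak Cmax,ss = C₀·R ≈ 3.338 × 1.1756 ≈ 3.924 mcg/mL.
Peak 3.9 mcg/mL vs MTC 3 mcg/mL: exceeds toxic threshold.

3.9 mcg/mL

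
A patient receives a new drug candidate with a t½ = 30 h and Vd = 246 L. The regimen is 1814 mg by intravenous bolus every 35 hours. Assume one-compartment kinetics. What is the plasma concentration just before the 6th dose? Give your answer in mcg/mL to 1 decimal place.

f = (1/2)^(τ/t½) = (1/2)^(35/30) ≈ 0.4454.
C₀ = D/Vd = 1814/246 ≈ 7.374 mcg/mL.
Before the 6th dose, 5 doses have been given. Superposition: Cmin = C₀·(f + f² + … + f^5).
≈ 7.374 × (0.4454 + 0.1984 + 0.0884 + 0.0394 + 0.0175) ≈ 7.374 × 0.7891 ≈ 5.819 mcg/mL.

5.8 mcg/mL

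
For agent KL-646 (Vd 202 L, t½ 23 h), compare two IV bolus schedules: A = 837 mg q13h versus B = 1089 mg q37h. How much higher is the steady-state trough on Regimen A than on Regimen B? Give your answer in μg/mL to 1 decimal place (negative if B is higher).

Regimen A: f = (1/2)^(13/23) ≈ 0.6759; Cmin,ss = (837/202)·f/(1−f) ≈ 8.641 μg/mL.
Regimen B: f = (1/2)^(37/23) ≈ 0.3279; Cmin,ss = (1089/202)·f/(1−f) ≈ 2.630 μg/mL.
Difference ≈ 8.641 − 2.630 ≈ 6.011 μg/mL.

6.0 μg/mL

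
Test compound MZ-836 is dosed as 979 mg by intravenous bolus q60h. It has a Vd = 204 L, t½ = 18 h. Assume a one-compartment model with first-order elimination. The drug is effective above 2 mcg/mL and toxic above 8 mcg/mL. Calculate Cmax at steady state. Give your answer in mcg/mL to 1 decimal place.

5.3 mcg/mL

k = ln2/t½ = ln2/18 ≈ 0.038508 h⁻¹; fraction remaining f = e^(−kτ) = e^(−0.038508×60) ≈ 0.0992.
At steady state, accumulation factor R = 1/(1 − e^(−kτ)) ≈ 1.1101.
Single-dose peak C₀ = D/Vd = 979/204 ≈ 4.799 mcg/mL.
Cmax,ss = C₀/(1 − f) ≈ 4.799/0.9008 ≈ 5.327 mcg/mL.
Peak 5.3 mcg/mL vs MTC 8 mcg/mL: below toxic threshold.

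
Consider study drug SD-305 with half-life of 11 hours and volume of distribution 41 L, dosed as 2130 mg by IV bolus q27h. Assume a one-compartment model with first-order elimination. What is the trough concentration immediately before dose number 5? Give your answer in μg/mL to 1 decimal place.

f = (1/2)^(τ/t½) = (1/2)^(27/11) ≈ 0.1824.
C₀ = D/Vd = 2130/41 ≈ 51.951 μg/mL.
Before the 5th dose, 4 doses have been given. Superposition: Cmin = C₀·(f + f² + … + f^4).
≈ 51.951 × (0.1824 + 0.0333 + 0.0061 + 0.0011) ≈ 51.951 × 0.2229 ≈ 11.580 μg/mL.

11.6 μg/mL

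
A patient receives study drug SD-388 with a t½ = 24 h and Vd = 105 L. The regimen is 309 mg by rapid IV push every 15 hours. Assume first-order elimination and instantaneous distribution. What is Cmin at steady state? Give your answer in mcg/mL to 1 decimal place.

τ/t½ = 15/24 ≈ 0.625, so fraction remaining f = (1/2)^(15/24) ≈ 0.6484.
Each bolus raises the concentration by D/Vd = 309/105 ≈ 2.943 mcg/mL.
Steady-state trough Cmin,ss = C₀·f/(1−f) ≈ 2.943 × 0.6484/0.3516 ≈ 5.427 mcg/mL.

5.4 mcg/mL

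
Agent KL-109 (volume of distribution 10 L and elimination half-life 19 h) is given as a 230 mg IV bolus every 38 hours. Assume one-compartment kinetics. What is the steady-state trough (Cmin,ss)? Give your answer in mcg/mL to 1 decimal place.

7.7 mcg/mL

τ = 38 h = 2 half-lives, so f = (1/2)^2 = 0.25.
At steady state, R = 1/(1 − 0.25) = 4/3.
Single-dose peak C₀ = D/Vd = 230/10 = 23 mcg/mL.
Steady-state peak Cmax,ss = C₀·R = 23 × 4/3 ≈ 30.667 mcg/mL.
Steady-state trough Cmin,ss = Cmax,ss·f ≈ 30.667 × 0.25 ≈ 7.667 mcg/mL.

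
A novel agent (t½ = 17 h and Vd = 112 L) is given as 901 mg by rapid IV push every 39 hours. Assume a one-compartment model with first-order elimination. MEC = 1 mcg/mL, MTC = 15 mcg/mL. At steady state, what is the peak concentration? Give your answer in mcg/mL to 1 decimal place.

10.1 mcg/mL

k = ln2/t½ = ln2/17 ≈ 0.040773 h⁻¹; fraction remaining f = e^(−kτ) = e^(−0.040773×39) ≈ 0.2039.
Accumulation ratio R = 1/(1 − f) ≈ 1/0.7961 ≈ 1.2561.
Single-dose peak C₀ = D/Vd = 901/112 ≈ 8.045 mcg/mL.
Steady-state peak Cmax,ss = C₀·R ≈ 8.045 × 1.2561 ≈ 10.105 mcg/mL.
Peak 10.1 mcg/mL vs MTC 15 mcg/mL: below toxic threshold.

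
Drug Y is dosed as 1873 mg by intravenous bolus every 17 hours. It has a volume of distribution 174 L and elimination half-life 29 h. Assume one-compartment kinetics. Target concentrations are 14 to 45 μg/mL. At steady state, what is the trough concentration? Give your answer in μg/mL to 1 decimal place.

21.5 μg/mL

τ/t½ = 17/29 ≈ 0.58621, so fraction remaining f = (1/2)^(17/29) ≈ 0.6661.
At steady state, accumulation factor R = 1/(1 − e^(−kτ)) ≈ 2.9949.
Each bolus raises the concentration by D/Vd = 1873/174 ≈ 10.764 μg/mL.
Cmax,ss = C₀/(1 − f) ≈ 10.764/0.3339 ≈ 32.237 μg/mL.
Steady-state trough Cmin,ss = Cmax,ss·f ≈ 32.237 × 0.6661 ≈ 21.473 μg/mL.
Trough 21.5 μg/mL vs MEC 14 μg/mL: adequate.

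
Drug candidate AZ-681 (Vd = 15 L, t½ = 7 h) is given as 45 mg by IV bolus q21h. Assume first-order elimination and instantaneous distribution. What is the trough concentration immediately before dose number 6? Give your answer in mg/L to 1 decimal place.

f = (1/2)^(τ/t½) = (1/2)^(21/7) ≈ 0.1250.
C₀ = D/Vd = 45/15 ≈ 3.000 mg/L.
Before the 6th dose, 5 doses have been given. Superposition: Cmin = C₀·(f + f² + … + f^5).
≈ 3.000 × (0.1250 + 0.0156 + 0.0020 + 0.0002 + 0.0000) ≈ 3.000 × 0.1428 ≈ 0.428 mg/L.

0.4 mg/L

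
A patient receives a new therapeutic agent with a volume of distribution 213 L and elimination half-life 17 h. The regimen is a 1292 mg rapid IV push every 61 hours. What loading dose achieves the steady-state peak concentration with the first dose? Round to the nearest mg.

f = (1/2)^(61/17) ≈ 0.083145; accumulation ratio R = 1/(1−f) ≈ 1.09069.
Loading dose to hit Cmax,ss on first dose: D_load = D_maint·R ≈ 1292 × 1.09069 ≈ 1409.17 mg.

1409 mg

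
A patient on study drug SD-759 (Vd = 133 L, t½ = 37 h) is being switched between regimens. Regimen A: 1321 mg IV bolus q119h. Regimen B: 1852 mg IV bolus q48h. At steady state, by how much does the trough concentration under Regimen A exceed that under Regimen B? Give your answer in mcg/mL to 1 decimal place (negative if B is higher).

Regimen A: f = (1/2)^(119/37) ≈ 0.1076; Cmin,ss = (1321/133)·f/(1−f) ≈ 1.198 mcg/mL.
Regimen B: f = (1/2)^(48/37) ≈ 0.4069; Cmin,ss = (1852/133)·f/(1−f) ≈ 9.553 mcg/mL.
Difference ≈ 1.198 − 9.553 ≈ -8.355 mcg/mL.

-8.4 mcg/mL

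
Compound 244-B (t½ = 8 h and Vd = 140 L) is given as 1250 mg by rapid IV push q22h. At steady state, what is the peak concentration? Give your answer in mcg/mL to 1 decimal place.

k = ln2/t½ = ln2/8 ≈ 0.086643 h⁻¹; fraction remaining f = e^(−kτ) = e^(−0.086643×22) ≈ 0.1487.
Accumulation ratio R = 1/(1 − f) ≈ 1/0.8513 ≈ 1.1747.
Each bolus raises the concentration by D/Vd = 1250/140 ≈ 8.929 mcg/mL.
Cmax,ss = C₀/(1 − f) ≈ 8.929/0.8513 ≈ 10.489 mcg/mL.

10.5 mcg/mL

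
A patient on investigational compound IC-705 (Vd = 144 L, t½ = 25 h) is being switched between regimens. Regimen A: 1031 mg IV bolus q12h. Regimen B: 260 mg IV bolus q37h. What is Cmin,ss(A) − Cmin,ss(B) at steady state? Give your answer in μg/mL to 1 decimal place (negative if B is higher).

17.1 μg/mL

Regimen A: f = (1/2)^(12/25) ≈ 0.7170; Cmin,ss = (1031/144)·f/(1−f) ≈ 18.140 μg/mL.
Regimen B: f = (1/2)^(37/25) ≈ 0.3585; Cmin,ss = (260/144)·f/(1−f) ≈ 1.009 μg/mL.
Difference ≈ 18.140 − 1.009 ≈ 17.131 μg/mL.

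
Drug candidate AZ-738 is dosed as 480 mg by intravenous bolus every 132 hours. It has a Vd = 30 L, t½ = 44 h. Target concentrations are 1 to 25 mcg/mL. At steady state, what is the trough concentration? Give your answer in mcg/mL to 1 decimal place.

2.3 mcg/mL

τ = 132 h = 3 half-lives, so f = (1/2)^3 = 0.125.
Accumulation ratio R = 1/(1 − f) = 1/0.875 = 8/7.
Single-dose peak C₀ = D/Vd = 480/30 = 16 mcg/mL.
Steady-state peak Cmax,ss = C₀·R = 16 × 8/7 ≈ 18.286 mcg/mL.
Steady-state trough Cmin,ss = Cmax,ss·f ≈ 18.286 × 0.125 ≈ 2.286 mcg/mL.
Trough 2.3 mcg/mL vs MEC 1 mcg/mL: adequate.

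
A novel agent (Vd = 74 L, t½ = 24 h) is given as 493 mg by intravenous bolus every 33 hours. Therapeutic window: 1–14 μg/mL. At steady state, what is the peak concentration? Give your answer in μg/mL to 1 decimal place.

10.8 μg/mL

τ/t½ = 33/24 ≈ 1.375, so fraction remaining f = (1/2)^(33/24) ≈ 0.3856.
Accumulation ratio R = 1/(1 − f) ≈ 1/0.6144 ≈ 1.6276.
Each bolus raises the concentration by D/Vd = 493/74 ≈ 6.662 μg/mL.
Steady-state peak Cmax,ss = C₀·R ≈ 6.662 × 1.6276 ≈ 10.843 μg/mL.
Peak 10.8 μg/mL vs MTC 14 μg/mL: below toxic threshold.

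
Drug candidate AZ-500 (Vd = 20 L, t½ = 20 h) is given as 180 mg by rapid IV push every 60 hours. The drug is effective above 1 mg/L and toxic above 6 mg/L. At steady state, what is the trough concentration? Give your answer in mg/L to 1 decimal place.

τ = 60 h = 3 half-lives, so f = (1/2)^3 = 0.125.
At steady state, R = 1/(1 − 0.125) = 8/7.
Single-dose peak C₀ = D/Vd = 180/20 = 9 mg/L.
Steady-state peak Cmax,ss = C₀·R = 9 × 8/7 ≈ 10.286 mg/L.
Steady-state trough Cmin,ss = Cmax,ss·f ≈ 10.286 × 0.125 ≈ 1.286 mg/L.
Trough 1.3 mg/L vs MEC 1 mg/L: adequate.

1.3 mg/L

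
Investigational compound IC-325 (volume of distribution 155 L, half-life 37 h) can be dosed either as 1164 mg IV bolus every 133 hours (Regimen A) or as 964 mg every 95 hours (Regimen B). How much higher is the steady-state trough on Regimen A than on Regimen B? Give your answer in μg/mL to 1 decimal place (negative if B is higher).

Regimen A: f = (1/2)^(133/37) ≈ 0.0828; Cmin,ss = (1164/155)·f/(1−f) ≈ 0.678 μg/mL.
Regimen B: f = (1/2)^(95/37) ≈ 0.1687; Cmin,ss = (964/155)·f/(1−f) ≈ 1.262 μg/mL.
Difference ≈ 0.678 − 1.262 ≈ -0.584 μg/mL.

-0.6 μg/mL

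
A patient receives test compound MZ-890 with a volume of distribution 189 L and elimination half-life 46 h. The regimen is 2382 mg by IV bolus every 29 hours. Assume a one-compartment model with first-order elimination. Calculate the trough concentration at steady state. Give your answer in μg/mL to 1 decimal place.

23.0 μg/mL

Over one 29-h interval, 29/46 ≈ 0.63043 half-lives elapse, leaving f ≈ 0.6460 of each dose.
At steady state, accumulation factor R = 1/(1 − e^(−kτ)) ≈ 2.8249.
Single-dose peak C₀ = D/Vd = 2382/189 ≈ 12.603 μg/mL.
Cmax,ss = C₀/(1 − f) ≈ 12.603/0.3540 ≈ 35.602 μg/mL.
Steady-state trough Cmin,ss = Cmax,ss·f ≈ 35.602 × 0.6460 ≈ 22.999 μg/mL.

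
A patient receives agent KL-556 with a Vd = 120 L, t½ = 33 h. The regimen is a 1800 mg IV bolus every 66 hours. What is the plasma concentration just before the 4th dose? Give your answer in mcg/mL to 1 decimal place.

4.9 mcg/mL

f = (1/2)^(τ/t½) = (1/2)^(66/33) ≈ 0.2500.
C₀ = D/Vd = 1800/120 ≈ 15.000 mcg/mL.
Before the 4th dose, 3 doses have been given. Superposition: Cmin = C₀·(f + f² + … + f^3).
≈ 15.000 × (0.2500 + 0.0625 + 0.0156) ≈ 15.000 × 0.3281 ≈ 4.921 mcg/mL.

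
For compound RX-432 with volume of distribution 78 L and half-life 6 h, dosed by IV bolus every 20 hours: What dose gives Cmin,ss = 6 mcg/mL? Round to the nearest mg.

4249 mg

τ/t½ = 20/6 ≈ 3.3333, so f = (1/2)^(20/6) ≈ 0.099213.
Cmin,ss = (D/Vd)·f/(1−f), so D = Cmin,ss·Vd·(1−f)/f.
D = 6 × 78 × (1−f)/f ≈ 6 × 78 × 9.07932 ≈ 4249.12 mg.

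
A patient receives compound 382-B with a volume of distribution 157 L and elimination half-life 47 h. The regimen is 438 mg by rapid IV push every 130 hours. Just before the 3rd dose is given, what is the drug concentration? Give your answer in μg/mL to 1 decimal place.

0.5 μg/mL

f = (1/2)^(τ/t½) = (1/2)^(130/47) ≈ 0.1470.
C₀ = D/Vd = 438/157 ≈ 2.790 μg/mL.
Before the 3rd dose, 2 doses have been given. Superposition: Cmin = C₀·(f + f²).
≈ 2.790 × (0.1470 + 0.0216) ≈ 2.790 × 0.1686 ≈ 0.470 μg/mL.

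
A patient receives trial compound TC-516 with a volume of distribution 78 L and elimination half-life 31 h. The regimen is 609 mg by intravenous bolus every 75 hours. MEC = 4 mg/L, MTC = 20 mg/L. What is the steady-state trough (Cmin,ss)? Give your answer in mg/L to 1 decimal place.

τ/t½ = 75/31 ≈ 2.4194, so fraction remaining f = (1/2)^(75/31) ≈ 0.1869.
At steady state, accumulation factor R = 1/(1 − e^(−kτ)) ≈ 1.2299.
Single-dose peak C₀ = D/Vd = 609/78 ≈ 7.808 mg/L.
Steady-state peak Cmax,ss = C₀·R ≈ 7.808 × 1.2299 ≈ 9.603 mg/L.
Steady-state trough Cmin,ss = Cmax,ss·f ≈ 9.603 × 0.1869 ≈ 1.795 mg/L.
Trough 1.8 mg/L vs MEC 4 mg/L: subtherapeutic.

1.8 mg/L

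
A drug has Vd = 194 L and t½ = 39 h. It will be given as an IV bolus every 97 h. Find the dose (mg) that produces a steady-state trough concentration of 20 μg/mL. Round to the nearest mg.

τ/t½ = 97/39 ≈ 2.4872, so f = (1/2)^(97/39) ≈ 0.178355.
Cmin,ss = (D/Vd)·f/(1−f), so D = Cmin,ss·Vd·(1−f)/f.
D = 20 × 194 × (1−f)/f ≈ 20 × 194 × 4.60680 ≈ 17874.38 mg.

17874 mg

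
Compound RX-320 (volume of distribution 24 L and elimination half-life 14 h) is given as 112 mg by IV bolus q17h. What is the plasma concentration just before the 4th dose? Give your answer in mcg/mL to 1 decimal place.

3.3 mcg/mL

f = (1/2)^(τ/t½) = (1/2)^(17/14) ≈ 0.4310.
C₀ = D/Vd = 112/24 ≈ 4.667 mcg/mL.
Before the 4th dose, 3 doses have been given. Superposition: Cmin = C₀·(f + f² + … + f^3).
≈ 4.667 × (0.4310 + 0.1858 + 0.0801) ≈ 4.667 × 0.6969 ≈ 3.252 mcg/mL.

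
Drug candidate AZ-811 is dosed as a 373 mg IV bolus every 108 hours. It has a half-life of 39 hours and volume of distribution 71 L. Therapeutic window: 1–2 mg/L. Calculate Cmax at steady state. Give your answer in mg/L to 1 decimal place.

6.2 mg/L

Over one 108-h interval, 108/39 ≈ 2.7692 half-lives elapse, leaving f ≈ 0.1467 of each dose.
Accumulation ratio R = 1/(1 − f) ≈ 1/0.8533 ≈ 1.1719.
Single-dose peak C₀ = D/Vd = 373/71 ≈ 5.254 mg/L.
Steady-state peak Cmax,ss = C₀·R ≈ 5.254 × 1.1719 ≈ 6.157 mg/L.
Peak 6.2 mg/L vs MTC 2 mg/L: exceeds toxic threshold.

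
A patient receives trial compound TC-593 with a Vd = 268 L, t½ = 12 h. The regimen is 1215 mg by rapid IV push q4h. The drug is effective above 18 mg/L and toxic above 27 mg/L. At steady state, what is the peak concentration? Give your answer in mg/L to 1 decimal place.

Over one 4-h interval, 4/12 ≈ 0.33333 half-lives elapse, leaving f ≈ 0.7937 of each dose.
At steady state, accumulation factor R = 1/(1 − e^(−kτ)) ≈ 4.8473.
Each bolus raises the concentration by D/Vd = 1215/268 ≈ 4.534 mg/L.
Steady-state peak Cmax,ss = C₀·R ≈ 4.534 × 4.8473 ≈ 21.978 mg/L.
Peak 22.0 mg/L vs MTC 27 mg/L: below toxic threshold.

22.0 mg/L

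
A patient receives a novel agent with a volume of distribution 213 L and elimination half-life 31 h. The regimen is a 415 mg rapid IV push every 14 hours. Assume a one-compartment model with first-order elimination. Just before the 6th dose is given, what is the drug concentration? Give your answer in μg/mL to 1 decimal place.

4.2 μg/mL

f = (1/2)^(τ/t½) = (1/2)^(14/31) ≈ 0.7312.
C₀ = D/Vd = 415/213 ≈ 1.948 μg/mL.
Before the 6th dose, 5 doses have been given. Superposition: Cmin = C₀·(f + f² + … + f^5).
≈ 1.948 × (0.7312 + 0.5347 + 0.3909 + 0.2859 + 0.2090) ≈ 1.948 × 2.1517 ≈ 4.192 μg/mL.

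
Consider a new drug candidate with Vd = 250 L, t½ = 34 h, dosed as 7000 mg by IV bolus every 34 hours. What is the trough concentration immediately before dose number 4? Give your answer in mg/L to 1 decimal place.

f = (1/2)^(τ/t½) = (1/2)^(34/34) ≈ 0.5000.
C₀ = D/Vd = 7000/250 ≈ 28.000 mg/L.
Before the 4th dose, 3 doses have been given. Superposition: Cmin = C₀·(f + f² + … + f^3).
≈ 28.000 × (0.5000 + 0.2500 + 0.1250) ≈ 28.000 × 0.8750 ≈ 24.500 mg/L.

24.5 mg/L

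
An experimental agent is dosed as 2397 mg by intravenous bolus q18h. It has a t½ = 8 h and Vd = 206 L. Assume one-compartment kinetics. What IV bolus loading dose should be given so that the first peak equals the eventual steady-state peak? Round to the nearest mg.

3035 mg

f = (1/2)^(18/8) ≈ 0.210224; accumulation ratio R = 1/(1−f) ≈ 1.26618.
Loading dose to hit Cmax,ss on first dose: D_load = D_maint·R ≈ 2397 × 1.26618 ≈ 3035.03 mg.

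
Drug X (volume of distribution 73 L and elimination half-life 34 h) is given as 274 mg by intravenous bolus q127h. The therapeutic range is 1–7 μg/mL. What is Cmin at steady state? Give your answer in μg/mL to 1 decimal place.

k = ln2/t½ = ln2/34 ≈ 0.020387 h⁻¹; fraction remaining f = e^(−kτ) = e^(−0.020387×127) ≈ 0.0751.
Accumulation ratio R = 1/(1 − f) ≈ 1/0.9249 ≈ 1.0812.
Each bolus raises the concentration by D/Vd = 274/73 ≈ 3.753 μg/mL.
Cmax,ss = C₀/(1 − f) ≈ 3.753/0.9249 ≈ 4.058 μg/mL.
One interval later, Cmin,ss = Cmax,ss·e^(−kτ) ≈ 4.058 × 0.0751 ≈ 0.305 μg/mL.
Trough 0.3 μg/mL vs MEC 1 μg/mL: subtherapeutic.

0.3 μg/mL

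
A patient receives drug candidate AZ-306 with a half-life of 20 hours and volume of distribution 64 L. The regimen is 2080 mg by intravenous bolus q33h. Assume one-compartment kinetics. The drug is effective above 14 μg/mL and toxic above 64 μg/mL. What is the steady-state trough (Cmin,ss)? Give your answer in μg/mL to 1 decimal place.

15.2 μg/mL

k = ln2/t½ = ln2/20 ≈ 0.034657 h⁻¹; fraction remaining f = e^(−kτ) = e^(−0.034657×33) ≈ 0.3186.
Single-dose peak C₀ = D/Vd = 2080/64 ≈ 32.500 μg/mL.
Steady-state trough Cmin,ss = C₀·f/(1−f) ≈ 32.500 × 0.3186/0.6814 ≈ 15.196 μg/mL.
Trough 15.2 μg/mL vs MEC 14 μg/mL: adequate.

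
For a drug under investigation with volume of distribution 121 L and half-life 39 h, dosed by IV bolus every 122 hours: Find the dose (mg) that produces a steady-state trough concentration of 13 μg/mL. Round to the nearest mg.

τ/t½ = 122/39 ≈ 3.1282, so f = (1/2)^(122/39) ≈ 0.114371.
Cmin,ss = (D/Vd)·f/(1−f), so D = Cmin,ss·Vd·(1−f)/f.
D = 13 × 121 × (1−f)/f ≈ 13 × 121 × 7.74348 ≈ 12180.49 mg.

12180 mg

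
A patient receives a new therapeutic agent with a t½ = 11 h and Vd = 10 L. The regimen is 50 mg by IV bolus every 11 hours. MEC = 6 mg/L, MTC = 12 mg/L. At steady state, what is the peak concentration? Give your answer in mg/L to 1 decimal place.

τ = 11 h = 1 half-life, so f = (1/2)^1 = 0.5.
At steady state, R = 1/(1 − 0.5) = 2/1.
Single-dose peak C₀ = D/Vd = 50/10 = 5 mg/L.
Steady-state peak Cmax,ss = C₀·R = 5 × 2/1 ≈ 10.000 mg/L.
Peak 10.0 mg/L vs MTC 12 mg/L: below toxic threshold.

10.0 mg/L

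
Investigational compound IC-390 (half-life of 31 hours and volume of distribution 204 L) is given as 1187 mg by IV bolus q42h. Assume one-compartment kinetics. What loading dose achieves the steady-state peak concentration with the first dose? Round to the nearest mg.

1949 mg

f = (1/2)^(42/31) ≈ 0.390979; accumulation ratio R = 1/(1−f) ≈ 1.64198.
Loading dose to hit Cmax,ss on first dose: D_load = D_maint·R ≈ 1187 × 1.64198 ≈ 1949.03 mg.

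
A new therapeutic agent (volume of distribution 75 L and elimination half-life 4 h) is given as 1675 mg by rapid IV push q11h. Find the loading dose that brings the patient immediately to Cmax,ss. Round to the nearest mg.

f = (1/2)^(11/4) ≈ 0.148651; accumulation ratio R = 1/(1−f) ≈ 1.17461.
Loading dose to hit Cmax,ss on first dose: D_load = D_maint·R ≈ 1675 × 1.17461 ≈ 1967.47 mg.

1967 mg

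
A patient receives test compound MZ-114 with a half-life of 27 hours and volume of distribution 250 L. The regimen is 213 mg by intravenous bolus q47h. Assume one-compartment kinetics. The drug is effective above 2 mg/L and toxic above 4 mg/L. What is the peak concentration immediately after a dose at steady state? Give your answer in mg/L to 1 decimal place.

τ/t½ = 47/27 ≈ 1.7407, so fraction remaining f = (1/2)^(47/27) ≈ 0.2992.
Accumulation ratio R = 1/(1 − f) ≈ 1/0.7008 ≈ 1.4269.
Single-dose peak C₀ = D/Vd = 213/250 ≈ 0.852 mg/L.
Steady-state peak Cmax,ss = C₀·R ≈ 0.852 × 1.4269 ≈ 1.216 mg/L.
Peak 1.2 mg/L vs MTC 4 mg/L: below toxic threshold.

1.2 mg/L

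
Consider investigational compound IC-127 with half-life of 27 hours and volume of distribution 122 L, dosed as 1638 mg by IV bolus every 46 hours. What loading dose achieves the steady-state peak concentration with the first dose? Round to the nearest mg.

f = (1/2)^(46/27) ≈ 0.306997; accumulation ratio R = 1/(1−f) ≈ 1.44300.
Loading dose to hit Cmax,ss on first dose: D_load = D_maint·R ≈ 1638 × 1.44300 ≈ 2363.63 mg.

2364 mg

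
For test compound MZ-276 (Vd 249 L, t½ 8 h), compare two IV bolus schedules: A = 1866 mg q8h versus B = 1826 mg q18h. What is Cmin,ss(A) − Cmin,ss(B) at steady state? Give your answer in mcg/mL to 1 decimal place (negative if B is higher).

5.5 mcg/mL

Regimen A: f = (1/2)^(8/8) ≈ 0.5000; Cmin,ss = (1866/249)·f/(1−f) ≈ 7.494 mcg/mL.
Regimen B: f = (1/2)^(18/8) ≈ 0.2102; Cmin,ss = (1826/249)·f/(1−f) ≈ 1.952 mcg/mL.
Difference ≈ 7.494 − 1.952 ≈ 5.542 mcg/mL.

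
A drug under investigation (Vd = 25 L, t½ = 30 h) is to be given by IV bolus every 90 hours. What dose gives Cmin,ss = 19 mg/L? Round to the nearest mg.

τ/t½ = 90/30 ≈ 3, so f = (1/2)^(90/30) ≈ 0.125000.
Cmin,ss = (D/Vd)·f/(1−f), so D = Cmin,ss·Vd·(1−f)/f.
D = 19 × 25 × (1−f)/f ≈ 19 × 25 × 7.00000 ≈ 3325.00 mg.

3325 mg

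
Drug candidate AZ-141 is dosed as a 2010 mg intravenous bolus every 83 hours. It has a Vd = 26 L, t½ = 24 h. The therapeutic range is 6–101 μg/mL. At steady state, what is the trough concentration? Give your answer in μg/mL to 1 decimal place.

Over one 83-h interval, 83/24 ≈ 3.4583 half-lives elapse, leaving f ≈ 0.0910 of each dose.
Single-dose peak C₀ = D/Vd = 2010/26 ≈ 77.308 μg/mL.
Steady-state trough Cmin,ss = C₀·f/(1−f) ≈ 77.308 × 0.0910/0.9090 ≈ 7.739 μg/mL.
Trough 7.7 μg/mL vs MEC 6 μg/mL: adequate.

7.7 μg/mL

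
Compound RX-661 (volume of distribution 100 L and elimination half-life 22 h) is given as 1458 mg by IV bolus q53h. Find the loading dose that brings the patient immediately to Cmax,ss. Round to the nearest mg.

1796 mg

f = (1/2)^(53/22) ≈ 0.188274; accumulation ratio R = 1/(1−f) ≈ 1.23194.
Loading dose to hit Cmax,ss on first dose: D_load = D_maint·R ≈ 1458 × 1.23194 ≈ 1796.17 mg.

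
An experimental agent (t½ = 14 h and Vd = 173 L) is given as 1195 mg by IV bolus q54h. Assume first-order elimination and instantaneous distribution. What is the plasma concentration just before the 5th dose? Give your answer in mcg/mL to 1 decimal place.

f = (1/2)^(τ/t½) = (1/2)^(54/14) ≈ 0.0690.
C₀ = D/Vd = 1195/173 ≈ 6.908 mcg/mL.
Before the 5th dose, 4 doses have been given. Superposition: Cmin = C₀·(f + f² + … + f^4).
≈ 6.908 × (0.0690 + 0.0048 + 0.0003 + 0.0000) ≈ 6.908 × 0.0741 ≈ 0.512 mcg/mL.

0.5 mcg/mL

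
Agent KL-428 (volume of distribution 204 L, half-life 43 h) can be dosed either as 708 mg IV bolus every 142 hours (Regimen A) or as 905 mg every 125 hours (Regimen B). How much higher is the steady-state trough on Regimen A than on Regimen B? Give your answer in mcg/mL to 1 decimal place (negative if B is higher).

Regimen A: f = (1/2)^(142/43) ≈ 0.1014; Cmin,ss = (708/204)·f/(1−f) ≈ 0.392 mcg/mL.
Regimen B: f = (1/2)^(125/43) ≈ 0.1333; Cmin,ss = (905/204)·f/(1−f) ≈ 0.682 mcg/mL.
Difference ≈ 0.392 − 0.682 ≈ -0.290 mcg/mL.

-0.3 mcg/mL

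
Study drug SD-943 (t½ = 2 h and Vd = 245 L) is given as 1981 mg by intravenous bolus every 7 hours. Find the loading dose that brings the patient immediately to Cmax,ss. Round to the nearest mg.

2173 mg

f = (1/2)^(7/2) ≈ 0.088388; accumulation ratio R = 1/(1−f) ≈ 1.09696.
Loading dose to hit Cmax,ss on first dose: D_load = D_maint·R ≈ 1981 × 1.09696 ≈ 2173.08 mg.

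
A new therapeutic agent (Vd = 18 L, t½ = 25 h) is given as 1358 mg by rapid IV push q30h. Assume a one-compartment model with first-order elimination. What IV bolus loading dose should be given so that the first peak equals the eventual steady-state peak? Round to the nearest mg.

f = (1/2)^(30/25) ≈ 0.435275; accumulation ratio R = 1/(1−f) ≈ 1.77077.
Loading dose to hit Cmax,ss on first dose: D_load = D_maint·R ≈ 1358 × 1.77077 ≈ 2404.71 mg.

2405 mg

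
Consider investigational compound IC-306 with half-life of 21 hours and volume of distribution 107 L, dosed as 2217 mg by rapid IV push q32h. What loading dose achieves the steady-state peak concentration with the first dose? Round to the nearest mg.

3399 mg

f = (1/2)^(32/21) ≈ 0.347766; accumulation ratio R = 1/(1−f) ≈ 1.53319.
Loading dose to hit Cmax,ss on first dose: D_load = D_maint·R ≈ 2217 × 1.53319 ≈ 3399.08 mg.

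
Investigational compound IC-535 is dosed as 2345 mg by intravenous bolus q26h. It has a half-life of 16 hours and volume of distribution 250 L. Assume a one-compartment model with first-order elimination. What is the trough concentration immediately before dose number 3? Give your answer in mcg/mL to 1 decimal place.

f = (1/2)^(τ/t½) = (1/2)^(26/16) ≈ 0.3242.
C₀ = D/Vd = 2345/250 ≈ 9.380 mcg/mL.
Before the 3rd dose, 2 doses have been given. Superposition: Cmin = C₀·(f + f²).
≈ 9.380 × (0.3242 + 0.1051) ≈ 9.380 × 0.4293 ≈ 4.027 mcg/mL.

4.0 mcg/mL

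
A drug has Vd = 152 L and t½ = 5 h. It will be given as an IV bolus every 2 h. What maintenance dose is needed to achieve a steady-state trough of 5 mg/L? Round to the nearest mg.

τ/t½ = 2/5 ≈ 0.4, so f = (1/2)^(2/5) ≈ 0.757858.
Cmin,ss = (D/Vd)·f/(1−f), so D = Cmin,ss·Vd·(1−f)/f.
D = 5 × 152 × (1−f)/f ≈ 5 × 152 × 0.31951 ≈ 242.83 mg.

243 mg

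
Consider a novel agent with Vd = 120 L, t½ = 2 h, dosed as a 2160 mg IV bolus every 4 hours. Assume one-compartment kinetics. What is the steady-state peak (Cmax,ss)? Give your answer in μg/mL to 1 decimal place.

τ = 4 h = 2 half-lives, so f = (1/2)^2 = 0.25.
Accumulation ratio R = 1/(1 − f) = 1/0.75 = 4/3.
Single-dose peak C₀ = D/Vd = 2160/120 = 18 μg/mL.
Steady-state peak Cmax,ss = C₀·R = 18 × 4/3 ≈ 24.000 μg/mL.

24.0 μg/mL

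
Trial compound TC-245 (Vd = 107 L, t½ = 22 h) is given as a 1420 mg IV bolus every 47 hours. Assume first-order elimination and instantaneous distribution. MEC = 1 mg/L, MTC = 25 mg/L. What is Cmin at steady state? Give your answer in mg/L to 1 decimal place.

Over one 47-h interval, 47/22 ≈ 2.1364 half-lives elapse, leaving f ≈ 0.2275 of each dose.
Accumulation ratio R = 1/(1 − f) ≈ 1/0.7725 ≈ 1.2945.
Each bolus raises the concentration by D/Vd = 1420/107 ≈ 13.271 mg/L.
Cmax,ss = C₀/(1 − f) ≈ 13.271/0.7725 ≈ 17.179 mg/L.
Steady-state trough Cmin,ss = Cmax,ss·f ≈ 17.179 × 0.2275 ≈ 3.908 mg/L.
Trough 3.9 mg/L vs MEC 1 mg/L: adequate.

3.9 mg/L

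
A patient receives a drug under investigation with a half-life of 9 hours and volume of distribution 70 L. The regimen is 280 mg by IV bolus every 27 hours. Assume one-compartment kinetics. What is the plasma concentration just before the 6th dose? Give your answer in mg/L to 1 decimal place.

0.6 mg/L

f = (1/2)^(τ/t½) = (1/2)^(27/9) ≈ 0.1250.
C₀ = D/Vd = 280/70 ≈ 4.000 mg/L.
Before the 6th dose, 5 doses have been given. Superposition: Cmin = C₀·(f + f² + … + f^5).
≈ 4.000 × (0.1250 + 0.0156 + 0.0020 + 0.0002 + 0.0000) ≈ 4.000 × 0.1428 ≈ 0.571 mg/L.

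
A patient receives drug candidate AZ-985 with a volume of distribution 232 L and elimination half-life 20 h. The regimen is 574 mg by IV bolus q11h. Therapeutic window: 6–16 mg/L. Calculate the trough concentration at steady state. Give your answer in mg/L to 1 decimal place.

5.3 mg/L

Over one 11-h interval, 11/20 ≈ 0.55 half-lives elapse, leaving f ≈ 0.6830 of each dose.
Single-dose peak C₀ = D/Vd = 574/232 ≈ 2.474 mg/L.
Steady-state trough Cmin,ss = C₀·f/(1−f) ≈ 2.474 × 0.6830/0.3170 ≈ 5.330 mg/L.
Trough 5.3 mg/L vs MEC 6 mg/L: subtherapeutic.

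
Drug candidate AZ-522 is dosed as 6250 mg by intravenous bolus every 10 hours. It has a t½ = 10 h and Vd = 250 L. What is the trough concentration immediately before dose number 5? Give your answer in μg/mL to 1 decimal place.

23.4 μg/mL

f = (1/2)^(τ/t½) = (1/2)^(10/10) ≈ 0.5000.
C₀ = D/Vd = 6250/250 ≈ 25.000 μg/mL.
Before the 5th dose, 4 doses have been given. Superposition: Cmin = C₀·(f + f² + … + f^4).
≈ 25.000 × (0.5000 + 0.2500 + 0.1250 + 0.0625) ≈ 25.000 × 0.9375 ≈ 23.438 μg/mL.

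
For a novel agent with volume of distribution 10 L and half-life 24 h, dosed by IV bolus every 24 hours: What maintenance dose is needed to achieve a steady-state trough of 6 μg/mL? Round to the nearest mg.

τ/t½ = 24/24 ≈ 1, so f = (1/2)^(24/24) ≈ 0.500000.
Cmin,ss = (D/Vd)·f/(1−f), so D = Cmin,ss·Vd·(1−f)/f.
D = 6 × 10 × (1−f)/f ≈ 6 × 10 × 1.00000 ≈ 60.00 mg.

60 mg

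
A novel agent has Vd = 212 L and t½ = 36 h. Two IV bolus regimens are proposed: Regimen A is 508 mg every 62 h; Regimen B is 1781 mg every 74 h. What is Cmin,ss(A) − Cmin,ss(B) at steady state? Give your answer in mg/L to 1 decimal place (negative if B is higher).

-1.6 mg/L

Regimen A: f = (1/2)^(62/36) ≈ 0.3031; Cmin,ss = (508/212)·f/(1−f) ≈ 1.042 mg/L.
Regimen B: f = (1/2)^(74/36) ≈ 0.2406; Cmin,ss = (1781/212)·f/(1−f) ≈ 2.662 mg/L.
Difference ≈ 1.042 − 2.662 ≈ -1.620 mg/L.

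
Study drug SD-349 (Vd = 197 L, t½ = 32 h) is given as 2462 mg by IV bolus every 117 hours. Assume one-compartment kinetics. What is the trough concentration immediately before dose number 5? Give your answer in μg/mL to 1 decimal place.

1.1 μg/mL

f = (1/2)^(τ/t½) = (1/2)^(117/32) ≈ 0.0793.
C₀ = D/Vd = 2462/197 ≈ 12.497 μg/mL.
Before the 5th dose, 4 doses have been given. Superposition: Cmin = C₀·(f + f² + … + f^4).
≈ 12.497 × (0.0793 + 0.0063 + 0.0005 + 0.0000) ≈ 12.497 × 0.0861 ≈ 1.076 μg/mL.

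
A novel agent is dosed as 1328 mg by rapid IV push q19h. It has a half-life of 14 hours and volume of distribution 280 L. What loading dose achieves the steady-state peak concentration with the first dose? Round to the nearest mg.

2178 mg

f = (1/2)^(19/14) ≈ 0.390355; accumulation ratio R = 1/(1−f) ≈ 1.64030.
Loading dose to hit Cmax,ss on first dose: D_load = D_maint·R ≈ 1328 × 1.64030 ≈ 2178.32 mg.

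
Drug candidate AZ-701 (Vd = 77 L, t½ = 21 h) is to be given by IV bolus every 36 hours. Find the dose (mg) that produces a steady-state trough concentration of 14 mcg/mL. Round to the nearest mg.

2459 mg

τ/t½ = 36/21 ≈ 1.7143, so f = (1/2)^(36/21) ≈ 0.304753.
Cmin,ss = (D/Vd)·f/(1−f), so D = Cmin,ss·Vd·(1−f)/f.
D = 14 × 77 × (1−f)/f ≈ 14 × 77 × 2.28135 ≈ 2459.30 mg.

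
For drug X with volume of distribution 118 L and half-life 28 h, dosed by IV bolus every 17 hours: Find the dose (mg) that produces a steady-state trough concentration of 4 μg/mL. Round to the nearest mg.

τ/t½ = 17/28 ≈ 0.60714, so f = (1/2)^(17/28) ≈ 0.656496.
Cmin,ss = (D/Vd)·f/(1−f), so D = Cmin,ss·Vd·(1−f)/f.
D = 4 × 118 × (1−f)/f ≈ 4 × 118 × 0.52324 ≈ 246.97 mg.

247 mg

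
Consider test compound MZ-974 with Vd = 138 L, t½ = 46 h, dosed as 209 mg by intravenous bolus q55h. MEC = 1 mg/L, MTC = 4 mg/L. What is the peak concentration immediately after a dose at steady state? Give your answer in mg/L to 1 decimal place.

k = ln2/t½ = ln2/46 ≈ 0.015068 h⁻¹; fraction remaining f = e^(−kτ) = e^(−0.015068×55) ≈ 0.4366.
At steady state, accumulation factor R = 1/(1 − e^(−kτ)) ≈ 1.7749.
Single-dose peak C₀ = D/Vd = 209/138 ≈ 1.514 mg/L.
Cmax,ss = C₀/(1 − f) ≈ 1.514/0.5634 ≈ 2.687 mg/L.
Peak 2.7 mg/L vs MTC 4 mg/L: below toxic threshold.

2.7 mg/L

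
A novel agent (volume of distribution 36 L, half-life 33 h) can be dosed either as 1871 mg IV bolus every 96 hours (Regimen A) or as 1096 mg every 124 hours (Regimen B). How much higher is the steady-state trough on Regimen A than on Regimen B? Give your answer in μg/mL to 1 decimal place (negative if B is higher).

5.6 μg/mL

Regimen A: f = (1/2)^(96/33) ≈ 0.1331; Cmin,ss = (1871/36)·f/(1−f) ≈ 7.980 μg/mL.
Regimen B: f = (1/2)^(124/33) ≈ 0.0739; Cmin,ss = (1096/36)·f/(1−f) ≈ 2.429 μg/mL.
Difference ≈ 7.980 − 2.429 ≈ 5.551 μg/mL.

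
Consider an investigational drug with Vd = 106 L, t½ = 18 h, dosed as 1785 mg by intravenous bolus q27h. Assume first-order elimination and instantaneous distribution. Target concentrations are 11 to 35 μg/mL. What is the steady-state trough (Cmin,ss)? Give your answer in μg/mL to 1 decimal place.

9.2 μg/mL

τ/t½ = 27/18 ≈ 1.5, so fraction remaining f = (1/2)^(27/18) ≈ 0.3536.
Accumulation ratio R = 1/(1 − f) ≈ 1/0.6464 ≈ 1.5470.
Single-dose peak C₀ = D/Vd = 1785/106 ≈ 16.840 μg/mL.
Steady-state peak Cmax,ss = C₀·R ≈ 16.840 × 1.5470 ≈ 26.051 μg/mL.
Steady-state trough Cmin,ss = Cmax,ss·f ≈ 26.051 × 0.3536 ≈ 9.212 μg/mL.
Trough 9.2 μg/mL vs MEC 11 μg/mL: subtherapeutic.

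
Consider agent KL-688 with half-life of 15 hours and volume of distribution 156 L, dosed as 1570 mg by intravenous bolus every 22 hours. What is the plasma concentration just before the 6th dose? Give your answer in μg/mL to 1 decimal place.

5.7 μg/mL

f = (1/2)^(τ/t½) = (1/2)^(22/15) ≈ 0.3618.
C₀ = D/Vd = 1570/156 ≈ 10.064 μg/mL.
Before the 6th dose, 5 doses have been given. Superposition: Cmin = C₀·(f + f² + … + f^5).
≈ 10.064 × (0.3618 + 0.1309 + 0.0474 + 0.0171 + 0.0062) ≈ 10.064 × 0.5634 ≈ 5.670 μg/mL.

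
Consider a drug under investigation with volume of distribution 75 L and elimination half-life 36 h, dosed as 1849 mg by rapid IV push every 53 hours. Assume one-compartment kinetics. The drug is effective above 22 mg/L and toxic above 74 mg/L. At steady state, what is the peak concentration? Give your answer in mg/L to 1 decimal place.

38.5 mg/L

k = ln2/t½ = ln2/36 ≈ 0.019254 h⁻¹; fraction remaining f = e^(−kτ) = e^(−0.019254×53) ≈ 0.3604.
At steady state, accumulation factor R = 1/(1 − e^(−kτ)) ≈ 1.5635.
Each bolus raises the concentration by D/Vd = 1849/75 ≈ 24.653 mg/L.
Steady-state peak Cmax,ss = C₀·R ≈ 24.653 × 1.5635 ≈ 38.545 mg/L.
Peak 38.5 mg/L vs MTC 74 mg/L: below toxic threshold.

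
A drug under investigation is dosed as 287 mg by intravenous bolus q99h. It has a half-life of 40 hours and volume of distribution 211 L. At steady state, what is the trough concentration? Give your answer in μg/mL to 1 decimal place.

0.3 μg/mL

k = ln2/t½ = ln2/40 ≈ 0.017329 h⁻¹; fraction remaining f = e^(−kτ) = e^(−0.017329×99) ≈ 0.1799.
At steady state, accumulation factor R = 1/(1 − e^(−kτ)) ≈ 1.2194.
Single-dose peak C₀ = D/Vd = 287/211 ≈ 1.360 μg/mL.
Cmax,ss = C₀/(1 − f) ≈ 1.360/0.8201 ≈ 1.658 μg/mL.
Steady-state trough Cmin,ss = Cmax,ss·f ≈ 1.658 × 0.1799 ≈ 0.298 μg/mL.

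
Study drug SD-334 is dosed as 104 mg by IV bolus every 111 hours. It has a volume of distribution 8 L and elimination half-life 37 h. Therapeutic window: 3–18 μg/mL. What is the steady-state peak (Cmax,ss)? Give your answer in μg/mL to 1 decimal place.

14.9 μg/mL

The dosing interval is 3 half-lives, so f = 2^(−3) = 0.125.
At steady state, R = 1/(1 − 0.125) = 8/7.
Single-dose peak C₀ = D/Vd = 104/8 = 13 μg/mL.
Steady-state peak Cmax,ss = C₀·R = 13 × 8/7 ≈ 14.857 μg/mL.
Peak 14.9 μg/mL vs MTC 18 μg/mL: below toxic threshold.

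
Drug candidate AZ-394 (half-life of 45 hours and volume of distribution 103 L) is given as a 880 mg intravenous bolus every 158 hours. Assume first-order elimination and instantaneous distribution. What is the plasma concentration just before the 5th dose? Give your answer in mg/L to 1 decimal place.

0.8 mg/L

f = (1/2)^(τ/t½) = (1/2)^(158/45) ≈ 0.0877.
C₀ = D/Vd = 880/103 ≈ 8.544 mg/L.
Before the 5th dose, 4 doses have been given. Superposition: Cmin = C₀·(f + f² + … + f^4).
≈ 8.544 × (0.0877 + 0.0077 + 0.0007 + 0.0001) ≈ 8.544 × 0.0962 ≈ 0.822 mg/L.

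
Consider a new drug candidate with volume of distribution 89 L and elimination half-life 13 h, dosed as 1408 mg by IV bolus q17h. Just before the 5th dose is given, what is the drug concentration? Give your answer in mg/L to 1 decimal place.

f = (1/2)^(τ/t½) = (1/2)^(17/13) ≈ 0.4040.
C₀ = D/Vd = 1408/89 ≈ 15.820 mg/L.
Before the 5th dose, 4 doses have been given. Superposition: Cmin = C₀·(f + f² + … + f^4).
≈ 15.820 × (0.4040 + 0.1632 + 0.0659 + 0.0266) ≈ 15.820 × 0.6597 ≈ 10.436 mg/L.

10.4 mg/L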